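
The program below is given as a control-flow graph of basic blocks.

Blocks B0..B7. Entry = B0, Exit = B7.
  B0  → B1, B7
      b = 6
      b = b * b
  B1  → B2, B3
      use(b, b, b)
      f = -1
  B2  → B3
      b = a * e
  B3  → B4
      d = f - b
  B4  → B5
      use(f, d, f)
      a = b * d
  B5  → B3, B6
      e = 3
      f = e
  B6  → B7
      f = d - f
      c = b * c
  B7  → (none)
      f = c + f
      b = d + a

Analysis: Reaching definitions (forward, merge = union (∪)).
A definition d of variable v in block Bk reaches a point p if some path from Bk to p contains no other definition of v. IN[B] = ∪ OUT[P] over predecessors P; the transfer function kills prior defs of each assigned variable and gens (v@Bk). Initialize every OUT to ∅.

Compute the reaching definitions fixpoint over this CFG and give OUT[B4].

Per-block solution:
  B0:  IN={}  OUT={b@B0}
  B1:  IN={b@B0}  OUT={b@B0, f@B1}
  B2:  IN={b@B0, f@B1}  OUT={b@B2, f@B1}
  B3:  IN={a@B4, b@B0, b@B2, d@B3, e@B5, f@B1, f@B5}  OUT={a@B4, b@B0, b@B2, d@B3, e@B5, f@B1, f@B5}
  B4:  IN={a@B4, b@B0, b@B2, d@B3, e@B5, f@B1, f@B5}  OUT={a@B4, b@B0, b@B2, d@B3, e@B5, f@B1, f@B5}
  B5:  IN={a@B4, b@B0, b@B2, d@B3, e@B5, f@B1, f@B5}  OUT={a@B4, b@B0, b@B2, d@B3, e@B5, f@B5}
  B6:  IN={a@B4, b@B0, b@B2, d@B3, e@B5, f@B5}  OUT={a@B4, b@B0, b@B2, c@B6, d@B3, e@B5, f@B6}
  B7:  IN={a@B4, b@B0, b@B2, c@B6, d@B3, e@B5, f@B6}  OUT={a@B4, b@B7, c@B6, d@B3, e@B5, f@B7}

Merge at B4: IN[B4] = OUT[B3] = {a@B4, b@B0, b@B2, d@B3, e@B5, f@B1, f@B5}
Applying B4's transfer function to that IN value gives OUT[B4] (row B4 above).

Answer: {a@B4, b@B0, b@B2, d@B3, e@B5, f@B1, f@B5}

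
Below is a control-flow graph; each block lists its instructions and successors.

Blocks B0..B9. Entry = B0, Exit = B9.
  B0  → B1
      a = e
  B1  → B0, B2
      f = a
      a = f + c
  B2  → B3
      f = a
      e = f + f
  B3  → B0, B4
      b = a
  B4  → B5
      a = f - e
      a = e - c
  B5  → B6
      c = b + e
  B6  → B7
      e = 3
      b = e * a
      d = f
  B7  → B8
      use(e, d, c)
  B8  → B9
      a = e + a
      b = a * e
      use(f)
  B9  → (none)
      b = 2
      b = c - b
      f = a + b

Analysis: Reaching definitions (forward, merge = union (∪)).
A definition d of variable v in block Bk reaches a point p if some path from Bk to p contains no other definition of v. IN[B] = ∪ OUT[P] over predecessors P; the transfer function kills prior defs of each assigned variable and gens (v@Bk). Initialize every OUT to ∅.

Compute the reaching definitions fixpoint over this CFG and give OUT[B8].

Answer: {a@B8, b@B8, c@B5, d@B6, e@B6, f@B2}

Derivation:
Fixpoint table:
  B0:   IN={a@B1, b@B3, e@B2, f@B1, f@B2}   OUT={a@B0, b@B3, e@B2, f@B1, f@B2}
  B1:   IN={a@B0, b@B3, e@B2, f@B1, f@B2}   OUT={a@B1, b@B3, e@B2, f@B1}
  B2:   IN={a@B1, b@B3, e@B2, f@B1}   OUT={a@B1, b@B3, e@B2, f@B2}
  B3:   IN={a@B1, b@B3, e@B2, f@B2}   OUT={a@B1, b@B3, e@B2, f@B2}
  B4:   IN={a@B1, b@B3, e@B2, f@B2}   OUT={a@B4, b@B3, e@B2, f@B2}
  B5:   IN={a@B4, b@B3, e@B2, f@B2}   OUT={a@B4, b@B3, c@B5, e@B2, f@B2}
  B6:   IN={a@B4, b@B3, c@B5, e@B2, f@B2}   OUT={a@B4, b@B6, c@B5, d@B6, e@B6, f@B2}
  B7:   IN={a@B4, b@B6, c@B5, d@B6, e@B6, f@B2}   OUT={a@B4, b@B6, c@B5, d@B6, e@B6, f@B2}
  B8:   IN={a@B4, b@B6, c@B5, d@B6, e@B6, f@B2}   OUT={a@B8, b@B8, c@B5, d@B6, e@B6, f@B2}
  B9:   IN={a@B8, b@B8, c@B5, d@B6, e@B6, f@B2}   OUT={a@B8, b@B9, c@B5, d@B6, e@B6, f@B9}

Merge at B8: IN[B8] = OUT[B7] = {a@B4, b@B6, c@B5, d@B6, e@B6, f@B2}
Applying B8's transfer function to that IN value gives OUT[B8] (row B8 above).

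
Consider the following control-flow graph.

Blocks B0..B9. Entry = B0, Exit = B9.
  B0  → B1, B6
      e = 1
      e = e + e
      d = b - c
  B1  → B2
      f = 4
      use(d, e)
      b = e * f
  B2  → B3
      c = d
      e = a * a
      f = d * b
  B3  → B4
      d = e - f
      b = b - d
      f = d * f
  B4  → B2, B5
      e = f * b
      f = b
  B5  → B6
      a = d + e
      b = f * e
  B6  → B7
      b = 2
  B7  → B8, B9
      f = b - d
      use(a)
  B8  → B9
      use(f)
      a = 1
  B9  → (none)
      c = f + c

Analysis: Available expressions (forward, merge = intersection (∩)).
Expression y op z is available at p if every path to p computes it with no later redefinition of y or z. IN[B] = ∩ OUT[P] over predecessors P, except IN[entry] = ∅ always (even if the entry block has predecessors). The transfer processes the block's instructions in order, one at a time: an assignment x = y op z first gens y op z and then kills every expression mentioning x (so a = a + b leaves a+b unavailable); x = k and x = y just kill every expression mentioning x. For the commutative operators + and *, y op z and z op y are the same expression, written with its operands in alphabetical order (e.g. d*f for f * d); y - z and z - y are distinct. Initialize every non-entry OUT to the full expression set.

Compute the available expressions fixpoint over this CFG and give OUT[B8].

Per-block solution:
  B0:   IN={}   OUT={b-c}
  B1:   IN={b-c}   OUT={e*f}
  B2:   IN={}   OUT={a*a, b*d}
  B3:   IN={a*a, b*d}   OUT={a*a}
  B4:   IN={a*a}   OUT={a*a}
  B5:   IN={a*a}   OUT={d+e, e*f}
  B6:   IN={}   OUT={}
  B7:   IN={}   OUT={b-d}
  B8:   IN={b-d}   OUT={b-d}
  B9:   IN={b-d}   OUT={b-d}

Merge at B8: IN[B8] = OUT[B7] = {b-d}
Applying B8's transfer function to that IN value gives OUT[B8] (row B8 above).

Answer: {b-d}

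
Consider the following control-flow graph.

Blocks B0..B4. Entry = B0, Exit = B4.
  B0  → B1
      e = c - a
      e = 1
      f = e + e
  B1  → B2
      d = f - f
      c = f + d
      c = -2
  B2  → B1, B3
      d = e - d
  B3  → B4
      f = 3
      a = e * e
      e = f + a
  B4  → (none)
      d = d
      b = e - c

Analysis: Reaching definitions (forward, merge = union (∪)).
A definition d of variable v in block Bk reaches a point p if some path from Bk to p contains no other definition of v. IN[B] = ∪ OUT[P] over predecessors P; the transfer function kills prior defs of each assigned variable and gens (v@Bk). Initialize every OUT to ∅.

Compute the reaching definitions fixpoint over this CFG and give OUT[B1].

Answer: {c@B1, d@B1, e@B0, f@B0}

Working:
Converged values:
  B0:   IN={}   OUT={e@B0, f@B0}
  B1:   IN={c@B1, d@B2, e@B0, f@B0}   OUT={c@B1, d@B1, e@B0, f@B0}
  B2:   IN={c@B1, d@B1, e@B0, f@B0}   OUT={c@B1, d@B2, e@B0, f@B0}
  B3:   IN={c@B1, d@B2, e@B0, f@B0}   OUT={a@B3, c@B1, d@B2, e@B3, f@B3}
  B4:   IN={a@B3, c@B1, d@B2, e@B3, f@B3}   OUT={a@B3, b@B4, c@B1, d@B4, e@B3, f@B3}

Merge at B1: IN[B1] = OUT[B0] ⊔ OUT[B2] = {c@B1, d@B2, e@B0, f@B0}
Applying B1's transfer function to that IN value gives OUT[B1] (row B1 above).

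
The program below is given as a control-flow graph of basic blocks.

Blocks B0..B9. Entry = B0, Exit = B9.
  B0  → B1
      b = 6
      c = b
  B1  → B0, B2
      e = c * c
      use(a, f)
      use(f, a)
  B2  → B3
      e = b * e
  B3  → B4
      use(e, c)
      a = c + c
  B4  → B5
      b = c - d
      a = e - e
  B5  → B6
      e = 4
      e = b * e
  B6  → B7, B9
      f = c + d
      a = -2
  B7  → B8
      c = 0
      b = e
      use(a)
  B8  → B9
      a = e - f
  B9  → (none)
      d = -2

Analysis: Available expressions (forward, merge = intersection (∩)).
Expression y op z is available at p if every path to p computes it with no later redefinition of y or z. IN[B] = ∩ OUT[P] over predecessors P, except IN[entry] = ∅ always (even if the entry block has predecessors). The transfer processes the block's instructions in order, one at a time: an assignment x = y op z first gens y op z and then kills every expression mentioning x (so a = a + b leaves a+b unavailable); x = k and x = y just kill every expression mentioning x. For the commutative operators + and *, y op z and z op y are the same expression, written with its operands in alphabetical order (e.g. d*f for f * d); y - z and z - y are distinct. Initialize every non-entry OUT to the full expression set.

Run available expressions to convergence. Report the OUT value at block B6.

Per-block solution:
  B0:   IN={}   OUT={}
  B1:   IN={}   OUT={c*c}
  B2:   IN={c*c}   OUT={c*c}
  B3:   IN={c*c}   OUT={c*c, c+c}
  B4:   IN={c*c, c+c}   OUT={c*c, c+c, c-d, e-e}
  B5:   IN={c*c, c+c, c-d, e-e}   OUT={c*c, c+c, c-d}
  B6:   IN={c*c, c+c, c-d}   OUT={c*c, c+c, c+d, c-d}
  B7:   IN={c*c, c+c, c+d, c-d}   OUT={}
  B8:   IN={}   OUT={e-f}
  B9:   IN={}   OUT={}

Merge at B6: IN[B6] = OUT[B5] = {c*c, c+c, c-d}
Applying B6's transfer function to that IN value gives OUT[B6] (row B6 above).

Answer: {c*c, c+c, c+d, c-d}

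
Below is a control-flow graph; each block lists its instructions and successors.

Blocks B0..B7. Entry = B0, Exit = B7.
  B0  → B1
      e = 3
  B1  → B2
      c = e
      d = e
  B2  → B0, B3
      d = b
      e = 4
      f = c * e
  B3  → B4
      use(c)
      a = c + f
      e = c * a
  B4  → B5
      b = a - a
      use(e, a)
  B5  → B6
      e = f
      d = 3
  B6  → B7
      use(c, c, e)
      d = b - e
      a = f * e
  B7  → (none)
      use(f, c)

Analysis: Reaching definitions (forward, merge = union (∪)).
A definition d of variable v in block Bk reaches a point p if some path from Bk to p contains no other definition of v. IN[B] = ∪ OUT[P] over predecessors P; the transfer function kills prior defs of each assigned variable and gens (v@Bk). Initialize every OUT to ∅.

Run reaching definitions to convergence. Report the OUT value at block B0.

Answer: {c@B1, d@B2, e@B0, f@B2}

Working:
Fixpoint table:
  B0:  IN={c@B1, d@B2, e@B2, f@B2}  OUT={c@B1, d@B2, e@B0, f@B2}
  B1:  IN={c@B1, d@B2, e@B0, f@B2}  OUT={c@B1, d@B1, e@B0, f@B2}
  B2:  IN={c@B1, d@B1, e@B0, f@B2}  OUT={c@B1, d@B2, e@B2, f@B2}
  B3:  IN={c@B1, d@B2, e@B2, f@B2}  OUT={a@B3, c@B1, d@B2, e@B3, f@B2}
  B4:  IN={a@B3, c@B1, d@B2, e@B3, f@B2}  OUT={a@B3, b@B4, c@B1, d@B2, e@B3, f@B2}
  B5:  IN={a@B3, b@B4, c@B1, d@B2, e@B3, f@B2}  OUT={a@B3, b@B4, c@B1, d@B5, e@B5, f@B2}
  B6:  IN={a@B3, b@B4, c@B1, d@B5, e@B5, f@B2}  OUT={a@B6, b@B4, c@B1, d@B6, e@B5, f@B2}
  B7:  IN={a@B6, b@B4, c@B1, d@B6, e@B5, f@B2}  OUT={a@B6, b@B4, c@B1, d@B6, e@B5, f@B2}

Merge at B0 (entry node, so the boundary value {} is joined with the incoming edge(s)): IN[B0] = {} ⊔ OUT[B2] = {c@B1, d@B2, e@B2, f@B2}
Applying B0's transfer function to that IN value gives OUT[B0] (row B0 above).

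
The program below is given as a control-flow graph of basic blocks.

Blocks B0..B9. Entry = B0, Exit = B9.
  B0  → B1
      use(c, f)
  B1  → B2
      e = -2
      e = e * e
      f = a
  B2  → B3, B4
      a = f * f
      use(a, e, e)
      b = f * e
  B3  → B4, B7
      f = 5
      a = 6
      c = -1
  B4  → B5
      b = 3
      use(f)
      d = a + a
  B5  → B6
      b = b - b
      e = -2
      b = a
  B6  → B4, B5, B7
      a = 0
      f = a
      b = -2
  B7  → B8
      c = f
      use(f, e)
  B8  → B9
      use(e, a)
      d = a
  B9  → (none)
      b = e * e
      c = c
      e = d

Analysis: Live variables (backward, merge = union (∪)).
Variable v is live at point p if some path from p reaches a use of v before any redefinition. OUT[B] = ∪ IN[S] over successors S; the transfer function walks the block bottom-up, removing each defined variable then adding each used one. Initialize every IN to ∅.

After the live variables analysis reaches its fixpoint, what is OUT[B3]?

Fixpoint table:
  B0:  IN={a, c, f}  OUT={a}
  B1:  IN={a}  OUT={e, f}
  B2:  IN={e, f}  OUT={a, e, f}
  B3:  IN={e}  OUT={a, e, f}
  B4:  IN={a, f}  OUT={a, b}
  B5:  IN={a, b}  OUT={e}
  B6:  IN={e}  OUT={a, b, e, f}
  B7:  IN={a, e, f}  OUT={a, c, e}
  B8:  IN={a, c, e}  OUT={c, d, e}
  B9:  IN={c, d, e}  OUT={}

Merge at B3: OUT[B3] = IN[B4] ⊔ IN[B7] = {a, e, f}

Answer: {a, e, f}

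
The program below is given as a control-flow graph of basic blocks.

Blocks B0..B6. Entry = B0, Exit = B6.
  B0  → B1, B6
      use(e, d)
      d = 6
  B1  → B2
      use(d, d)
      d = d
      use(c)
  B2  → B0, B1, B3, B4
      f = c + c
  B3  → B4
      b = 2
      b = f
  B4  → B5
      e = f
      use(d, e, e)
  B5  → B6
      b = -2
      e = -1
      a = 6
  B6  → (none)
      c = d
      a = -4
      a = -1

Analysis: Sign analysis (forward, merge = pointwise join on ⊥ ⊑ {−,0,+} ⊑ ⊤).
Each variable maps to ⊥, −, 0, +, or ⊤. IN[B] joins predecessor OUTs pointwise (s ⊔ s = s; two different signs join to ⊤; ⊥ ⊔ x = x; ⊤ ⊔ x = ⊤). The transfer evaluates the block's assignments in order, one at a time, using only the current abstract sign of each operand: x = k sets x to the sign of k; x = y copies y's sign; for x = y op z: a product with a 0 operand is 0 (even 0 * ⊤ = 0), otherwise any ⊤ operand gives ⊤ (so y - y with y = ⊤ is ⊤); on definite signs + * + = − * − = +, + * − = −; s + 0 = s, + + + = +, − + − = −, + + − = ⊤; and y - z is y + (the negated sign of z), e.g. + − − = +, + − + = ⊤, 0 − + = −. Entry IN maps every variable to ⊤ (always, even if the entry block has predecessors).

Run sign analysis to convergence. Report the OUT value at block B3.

Per-block solution:
  B0:   IN=(all ⊤)   OUT={d:+; rest ⊤}
  B1:   IN={d:+; rest ⊤}   OUT={d:+; rest ⊤}
  B2:   IN={d:+; rest ⊤}   OUT={d:+; rest ⊤}
  B3:   IN={d:+; rest ⊤}   OUT={d:+; rest ⊤}
  B4:   IN={d:+; rest ⊤}   OUT={d:+; rest ⊤}
  B5:   IN={d:+; rest ⊤}   OUT={a:+, b:-, d:+, e:-; rest ⊤}
  B6:   IN={d:+; rest ⊤}   OUT={a:-, c:+, d:+; rest ⊤}

Merge at B3: IN[B3] = OUT[B2] = {a: ⊤, b: ⊤, c: ⊤, d: +, e: ⊤, f: ⊤}
Applying B3's transfer function to that IN value gives OUT[B3] (row B3 above).

Answer: {a: ⊤, b: ⊤, c: ⊤, d: +, e: ⊤, f: ⊤}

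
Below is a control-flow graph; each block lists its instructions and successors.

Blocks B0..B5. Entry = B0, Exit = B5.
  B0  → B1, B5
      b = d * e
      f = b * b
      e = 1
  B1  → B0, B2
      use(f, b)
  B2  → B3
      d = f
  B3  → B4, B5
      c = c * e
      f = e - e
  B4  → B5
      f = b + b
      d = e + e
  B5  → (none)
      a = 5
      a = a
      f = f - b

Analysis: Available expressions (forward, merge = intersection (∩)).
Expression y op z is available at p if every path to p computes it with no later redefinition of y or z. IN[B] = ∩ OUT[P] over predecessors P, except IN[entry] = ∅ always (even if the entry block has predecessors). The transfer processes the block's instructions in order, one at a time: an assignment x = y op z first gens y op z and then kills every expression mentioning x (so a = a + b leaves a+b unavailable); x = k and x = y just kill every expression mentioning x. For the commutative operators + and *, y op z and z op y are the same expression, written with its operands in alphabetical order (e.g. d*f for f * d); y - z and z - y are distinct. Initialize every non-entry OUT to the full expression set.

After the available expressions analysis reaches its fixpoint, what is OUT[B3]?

Per-block solution:
  B0:  IN={}  OUT={b*b}
  B1:  IN={b*b}  OUT={b*b}
  B2:  IN={b*b}  OUT={b*b}
  B3:  IN={b*b}  OUT={b*b, e-e}
  B4:  IN={b*b, e-e}  OUT={b*b, b+b, e+e, e-e}
  B5:  IN={b*b}  OUT={b*b}

Merge at B3: IN[B3] = OUT[B2] = {b*b}
Applying B3's transfer function to that IN value gives OUT[B3] (row B3 above).

Answer: {b*b, e-e}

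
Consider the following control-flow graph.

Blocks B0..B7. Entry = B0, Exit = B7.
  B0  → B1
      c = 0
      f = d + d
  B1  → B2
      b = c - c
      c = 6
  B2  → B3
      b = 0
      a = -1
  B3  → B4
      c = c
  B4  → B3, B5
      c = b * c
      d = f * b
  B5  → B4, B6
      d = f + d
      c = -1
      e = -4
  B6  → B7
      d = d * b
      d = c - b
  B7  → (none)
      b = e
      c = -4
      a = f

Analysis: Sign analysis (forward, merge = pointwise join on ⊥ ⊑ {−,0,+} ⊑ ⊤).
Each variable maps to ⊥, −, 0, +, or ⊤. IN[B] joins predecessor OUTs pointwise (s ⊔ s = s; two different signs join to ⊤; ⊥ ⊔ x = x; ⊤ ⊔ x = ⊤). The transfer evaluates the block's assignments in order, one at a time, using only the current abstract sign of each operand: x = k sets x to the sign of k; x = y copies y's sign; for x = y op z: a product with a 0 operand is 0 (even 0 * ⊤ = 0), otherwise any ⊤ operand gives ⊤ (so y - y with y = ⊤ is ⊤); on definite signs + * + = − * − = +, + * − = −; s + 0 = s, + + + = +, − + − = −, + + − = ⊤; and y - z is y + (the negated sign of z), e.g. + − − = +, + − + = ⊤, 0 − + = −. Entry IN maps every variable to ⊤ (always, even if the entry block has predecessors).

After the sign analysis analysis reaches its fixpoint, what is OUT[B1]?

Per-block solution:
  B0: | IN=(all ⊤) | OUT={c:0; rest ⊤}
  B1: | IN={c:0; rest ⊤} | OUT={b:0, c:+; rest ⊤}
  B2: | IN={b:0, c:+; rest ⊤} | OUT={a:-, b:0, c:+; rest ⊤}
  B3: | IN={a:-, b:0; rest ⊤} | OUT={a:-, b:0; rest ⊤}
  B4: | IN={a:-, b:0; rest ⊤} | OUT={a:-, b:0, c:0, d:0; rest ⊤}
  B5: | IN={a:-, b:0, c:0, d:0; rest ⊤} | OUT={a:-, b:0, c:-, e:-; rest ⊤}
  B6: | IN={a:-, b:0, c:-, e:-; rest ⊤} | OUT={a:-, b:0, c:-, d:-, e:-; rest ⊤}
  B7: | IN={a:-, b:0, c:-, d:-, e:-; rest ⊤} | OUT={b:-, c:-, d:-, e:-; rest ⊤}

Merge at B1: IN[B1] = OUT[B0] = {a: ⊤, b: ⊤, c: 0, d: ⊤, e: ⊤, f: ⊤}
Applying B1's transfer function to that IN value gives OUT[B1] (row B1 above).

Answer: {a: ⊤, b: 0, c: +, d: ⊤, e: ⊤, f: ⊤}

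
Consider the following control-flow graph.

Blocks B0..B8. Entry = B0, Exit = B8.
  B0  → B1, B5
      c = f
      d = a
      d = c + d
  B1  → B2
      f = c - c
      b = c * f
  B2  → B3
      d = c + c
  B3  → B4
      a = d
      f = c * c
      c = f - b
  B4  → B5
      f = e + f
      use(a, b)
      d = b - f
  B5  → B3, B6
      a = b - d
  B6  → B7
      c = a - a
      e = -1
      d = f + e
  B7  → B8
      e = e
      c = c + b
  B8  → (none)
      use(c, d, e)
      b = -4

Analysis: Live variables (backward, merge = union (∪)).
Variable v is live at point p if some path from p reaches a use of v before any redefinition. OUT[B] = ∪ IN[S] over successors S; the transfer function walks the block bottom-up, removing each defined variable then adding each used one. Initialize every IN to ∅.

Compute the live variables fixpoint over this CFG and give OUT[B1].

Per-block solution:
  B0: | IN={a, b, e, f} | OUT={b, c, d, e, f}
  B1: | IN={c, e} | OUT={b, c, e}
  B2: | IN={b, c, e} | OUT={b, c, d, e}
  B3: | IN={b, c, d, e} | OUT={a, b, c, e, f}
  B4: | IN={a, b, c, e, f} | OUT={b, c, d, e, f}
  B5: | IN={b, c, d, e, f} | OUT={a, b, c, d, e, f}
  B6: | IN={a, b, f} | OUT={b, c, d, e}
  B7: | IN={b, c, d, e} | OUT={c, d, e}
  B8: | IN={c, d, e} | OUT={}

Merge at B1: OUT[B1] = IN[B2] = {b, c, e}

Answer: {b, c, e}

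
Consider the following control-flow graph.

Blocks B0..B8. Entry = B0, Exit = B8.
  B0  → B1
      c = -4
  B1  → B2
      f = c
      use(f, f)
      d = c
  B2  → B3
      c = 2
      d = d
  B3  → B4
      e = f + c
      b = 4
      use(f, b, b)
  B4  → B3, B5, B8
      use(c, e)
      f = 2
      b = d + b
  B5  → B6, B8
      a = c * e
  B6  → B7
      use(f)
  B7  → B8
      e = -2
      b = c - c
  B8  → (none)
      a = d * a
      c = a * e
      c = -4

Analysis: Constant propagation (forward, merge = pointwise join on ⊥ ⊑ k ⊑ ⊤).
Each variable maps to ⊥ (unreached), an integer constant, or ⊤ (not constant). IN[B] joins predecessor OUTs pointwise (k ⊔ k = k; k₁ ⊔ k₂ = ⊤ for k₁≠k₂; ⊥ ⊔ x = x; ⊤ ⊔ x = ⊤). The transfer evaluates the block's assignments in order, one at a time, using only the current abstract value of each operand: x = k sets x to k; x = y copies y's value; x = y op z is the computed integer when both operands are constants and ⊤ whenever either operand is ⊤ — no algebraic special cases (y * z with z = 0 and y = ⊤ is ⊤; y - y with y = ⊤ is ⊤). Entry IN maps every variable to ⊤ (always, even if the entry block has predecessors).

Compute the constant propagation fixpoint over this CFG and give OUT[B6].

Converged values:
  B0:   IN=(all ⊤)   OUT={c:-4; rest ⊤}
  B1:   IN={c:-4; rest ⊤}   OUT={c:-4, d:-4, f:-4; rest ⊤}
  B2:   IN={c:-4, d:-4, f:-4; rest ⊤}   OUT={c:2, d:-4, f:-4; rest ⊤}
  B3:   IN={c:2, d:-4; rest ⊤}   OUT={b:4, c:2, d:-4; rest ⊤}
  B4:   IN={b:4, c:2, d:-4; rest ⊤}   OUT={b:0, c:2, d:-4, f:2; rest ⊤}
  B5:   IN={b:0, c:2, d:-4, f:2; rest ⊤}   OUT={b:0, c:2, d:-4, f:2; rest ⊤}
  B6:   IN={b:0, c:2, d:-4, f:2; rest ⊤}   OUT={b:0, c:2, d:-4, f:2; rest ⊤}
  B7:   IN={b:0, c:2, d:-4, f:2; rest ⊤}   OUT={b:0, c:2, d:-4, e:-2, f:2; rest ⊤}
  B8:   IN={b:0, c:2, d:-4, f:2; rest ⊤}   OUT={b:0, c:-4, d:-4, f:2; rest ⊤}

Merge at B6: IN[B6] = OUT[B5] = {a: ⊤, b: 0, c: 2, d: -4, e: ⊤, f: 2}
Applying B6's transfer function to that IN value gives OUT[B6] (row B6 above).

Answer: {a: ⊤, b: 0, c: 2, d: -4, e: ⊤, f: 2}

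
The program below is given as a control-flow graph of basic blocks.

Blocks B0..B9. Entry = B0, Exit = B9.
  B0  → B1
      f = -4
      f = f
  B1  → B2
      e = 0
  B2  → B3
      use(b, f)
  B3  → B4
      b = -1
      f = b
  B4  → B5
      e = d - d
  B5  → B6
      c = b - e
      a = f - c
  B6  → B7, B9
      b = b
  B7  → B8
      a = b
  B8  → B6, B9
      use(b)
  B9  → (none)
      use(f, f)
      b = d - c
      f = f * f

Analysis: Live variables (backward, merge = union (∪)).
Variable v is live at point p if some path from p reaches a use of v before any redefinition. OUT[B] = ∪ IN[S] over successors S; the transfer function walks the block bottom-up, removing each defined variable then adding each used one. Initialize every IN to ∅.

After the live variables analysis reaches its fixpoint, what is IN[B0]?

Answer: {b, d}

Trace:
Converged values:
  B0: | IN={b, d} | OUT={b, d, f}
  B1: | IN={b, d, f} | OUT={b, d, f}
  B2: | IN={b, d, f} | OUT={d}
  B3: | IN={d} | OUT={b, d, f}
  B4: | IN={b, d, f} | OUT={b, d, e, f}
  B5: | IN={b, d, e, f} | OUT={b, c, d, f}
  B6: | IN={b, c, d, f} | OUT={b, c, d, f}
  B7: | IN={b, c, d, f} | OUT={b, c, d, f}
  B8: | IN={b, c, d, f} | OUT={b, c, d, f}
  B9: | IN={c, d, f} | OUT={}

Merge at B0: OUT[B0] = IN[B1] = {b, d, f}
Applying B0's transfer function to that OUT value gives IN[B0] (row B0 above).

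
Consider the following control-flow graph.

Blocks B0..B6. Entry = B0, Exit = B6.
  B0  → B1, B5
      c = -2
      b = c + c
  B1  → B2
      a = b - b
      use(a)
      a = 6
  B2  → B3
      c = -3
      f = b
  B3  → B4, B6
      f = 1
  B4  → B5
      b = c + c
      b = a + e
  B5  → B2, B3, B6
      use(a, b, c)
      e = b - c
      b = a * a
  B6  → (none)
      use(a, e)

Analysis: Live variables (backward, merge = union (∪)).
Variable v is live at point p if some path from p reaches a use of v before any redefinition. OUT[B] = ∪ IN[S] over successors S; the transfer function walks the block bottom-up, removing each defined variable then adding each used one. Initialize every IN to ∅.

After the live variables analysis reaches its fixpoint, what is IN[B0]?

Converged values:
  B0:  IN={a, e}  OUT={a, b, c, e}
  B1:  IN={b, e}  OUT={a, b, e}
  B2:  IN={a, b, e}  OUT={a, c, e}
  B3:  IN={a, c, e}  OUT={a, c, e}
  B4:  IN={a, c, e}  OUT={a, b, c}
  B5:  IN={a, b, c}  OUT={a, b, c, e}
  B6:  IN={a, e}  OUT={}

Merge at B0: OUT[B0] = IN[B1] ⊔ IN[B5] = {a, b, c, e}
Applying B0's transfer function to that OUT value gives IN[B0] (row B0 above).

Answer: {a, e}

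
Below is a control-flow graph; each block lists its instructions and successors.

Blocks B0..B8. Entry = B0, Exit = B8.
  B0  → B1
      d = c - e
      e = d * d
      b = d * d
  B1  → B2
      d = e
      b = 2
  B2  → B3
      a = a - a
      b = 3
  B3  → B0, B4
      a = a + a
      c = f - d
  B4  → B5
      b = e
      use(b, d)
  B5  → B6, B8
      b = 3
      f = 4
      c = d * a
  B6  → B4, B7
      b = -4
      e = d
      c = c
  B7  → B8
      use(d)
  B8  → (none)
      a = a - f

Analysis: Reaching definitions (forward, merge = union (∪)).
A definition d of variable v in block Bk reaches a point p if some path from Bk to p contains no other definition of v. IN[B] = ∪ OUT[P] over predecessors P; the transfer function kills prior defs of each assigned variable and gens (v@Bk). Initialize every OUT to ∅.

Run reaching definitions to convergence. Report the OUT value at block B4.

Answer: {a@B3, b@B4, c@B3, c@B6, d@B1, e@B0, e@B6, f@B5}

Derivation:
Converged values:
  B0: | IN={a@B3, b@B2, c@B3, d@B1, e@B0} | OUT={a@B3, b@B0, c@B3, d@B0, e@B0}
  B1: | IN={a@B3, b@B0, c@B3, d@B0, e@B0} | OUT={a@B3, b@B1, c@B3, d@B1, e@B0}
  B2: | IN={a@B3, b@B1, c@B3, d@B1, e@B0} | OUT={a@B2, b@B2, c@B3, d@B1, e@B0}
  B3: | IN={a@B2, b@B2, c@B3, d@B1, e@B0} | OUT={a@B3, b@B2, c@B3, d@B1, e@B0}
  B4: | IN={a@B3, b@B2, b@B6, c@B3, c@B6, d@B1, e@B0, e@B6, f@B5} | OUT={a@B3, b@B4, c@B3, c@B6, d@B1, e@B0, e@B6, f@B5}
  B5: | IN={a@B3, b@B4, c@B3, c@B6, d@B1, e@B0, e@B6, f@B5} | OUT={a@B3, b@B5, c@B5, d@B1, e@B0, e@B6, f@B5}
  B6: | IN={a@B3, b@B5, c@B5, d@B1, e@B0, e@B6, f@B5} | OUT={a@B3, b@B6, c@B6, d@B1, e@B6, f@B5}
  B7: | IN={a@B3, b@B6, c@B6, d@B1, e@B6, f@B5} | OUT={a@B3, b@B6, c@B6, d@B1, e@B6, f@B5}
  B8: | IN={a@B3, b@B5, b@B6, c@B5, c@B6, d@B1, e@B0, e@B6, f@B5} | OUT={a@B8, b@B5, b@B6, c@B5, c@B6, d@B1, e@B0, e@B6, f@B5}

Merge at B4: IN[B4] = OUT[B3] ⊔ OUT[B6] = {a@B3, b@B2, b@B6, c@B3, c@B6, d@B1, e@B0, e@B6, f@B5}
Applying B4's transfer function to that IN value gives OUT[B4] (row B4 above).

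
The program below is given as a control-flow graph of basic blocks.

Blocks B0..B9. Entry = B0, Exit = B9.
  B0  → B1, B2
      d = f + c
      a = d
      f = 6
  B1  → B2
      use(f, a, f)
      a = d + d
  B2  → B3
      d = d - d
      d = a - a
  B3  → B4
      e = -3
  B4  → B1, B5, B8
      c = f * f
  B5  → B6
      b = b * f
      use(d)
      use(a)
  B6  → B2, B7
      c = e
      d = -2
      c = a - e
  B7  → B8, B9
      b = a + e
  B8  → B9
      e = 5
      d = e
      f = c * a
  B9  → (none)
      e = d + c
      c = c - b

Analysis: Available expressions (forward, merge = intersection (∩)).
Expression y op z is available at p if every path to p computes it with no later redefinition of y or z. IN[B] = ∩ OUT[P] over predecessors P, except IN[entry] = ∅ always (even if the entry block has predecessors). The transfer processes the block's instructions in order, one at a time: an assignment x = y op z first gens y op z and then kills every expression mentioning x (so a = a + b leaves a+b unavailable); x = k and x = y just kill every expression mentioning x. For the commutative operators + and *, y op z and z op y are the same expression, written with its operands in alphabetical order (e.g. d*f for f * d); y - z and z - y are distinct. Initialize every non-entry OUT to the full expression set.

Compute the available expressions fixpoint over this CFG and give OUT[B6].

Fixpoint table:
  B0: | IN={} | OUT={}
  B1: | IN={} | OUT={d+d}
  B2: | IN={} | OUT={a-a}
  B3: | IN={a-a} | OUT={a-a}
  B4: | IN={a-a} | OUT={a-a, f*f}
  B5: | IN={a-a, f*f} | OUT={a-a, f*f}
  B6: | IN={a-a, f*f} | OUT={a-a, a-e, f*f}
  B7: | IN={a-a, a-e, f*f} | OUT={a+e, a-a, a-e, f*f}
  B8: | IN={a-a, f*f} | OUT={a*c, a-a}
  B9: | IN={a-a} | OUT={a-a}

Merge at B6: IN[B6] = OUT[B5] = {a-a, f*f}
Applying B6's transfer function to that IN value gives OUT[B6] (row B6 above).

Answer: {a-a, a-e, f*f}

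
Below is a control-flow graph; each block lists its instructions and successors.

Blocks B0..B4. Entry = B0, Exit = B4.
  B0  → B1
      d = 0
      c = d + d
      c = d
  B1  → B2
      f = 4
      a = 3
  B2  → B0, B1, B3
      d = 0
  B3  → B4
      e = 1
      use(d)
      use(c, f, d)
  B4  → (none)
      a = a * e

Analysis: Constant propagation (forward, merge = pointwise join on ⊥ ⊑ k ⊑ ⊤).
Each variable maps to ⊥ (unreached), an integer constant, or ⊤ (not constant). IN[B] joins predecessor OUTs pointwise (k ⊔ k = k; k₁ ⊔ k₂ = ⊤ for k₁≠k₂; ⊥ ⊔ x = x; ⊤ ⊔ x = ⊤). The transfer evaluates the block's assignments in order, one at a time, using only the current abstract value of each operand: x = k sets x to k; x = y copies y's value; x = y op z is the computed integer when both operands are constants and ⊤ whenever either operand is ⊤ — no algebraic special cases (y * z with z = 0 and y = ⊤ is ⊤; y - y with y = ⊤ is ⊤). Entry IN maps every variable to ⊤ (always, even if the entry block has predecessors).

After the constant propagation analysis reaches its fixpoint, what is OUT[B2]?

Answer: {a: 3, b: ⊤, c: 0, d: 0, e: ⊤, f: 4}

Working:
Per-block solution:
  B0: | IN=(all ⊤) | OUT={c:0, d:0; rest ⊤}
  B1: | IN={c:0, d:0; rest ⊤} | OUT={a:3, c:0, d:0, f:4; rest ⊤}
  B2: | IN={a:3, c:0, d:0, f:4; rest ⊤} | OUT={a:3, c:0, d:0, f:4; rest ⊤}
  B3: | IN={a:3, c:0, d:0, f:4; rest ⊤} | OUT={a:3, c:0, d:0, e:1, f:4; rest ⊤}
  B4: | IN={a:3, c:0, d:0, e:1, f:4; rest ⊤} | OUT={a:3, c:0, d:0, e:1, f:4; rest ⊤}

Merge at B2: IN[B2] = OUT[B1] = {a: 3, b: ⊤, c: 0, d: 0, e: ⊤, f: 4}
Applying B2's transfer function to that IN value gives OUT[B2] (row B2 above).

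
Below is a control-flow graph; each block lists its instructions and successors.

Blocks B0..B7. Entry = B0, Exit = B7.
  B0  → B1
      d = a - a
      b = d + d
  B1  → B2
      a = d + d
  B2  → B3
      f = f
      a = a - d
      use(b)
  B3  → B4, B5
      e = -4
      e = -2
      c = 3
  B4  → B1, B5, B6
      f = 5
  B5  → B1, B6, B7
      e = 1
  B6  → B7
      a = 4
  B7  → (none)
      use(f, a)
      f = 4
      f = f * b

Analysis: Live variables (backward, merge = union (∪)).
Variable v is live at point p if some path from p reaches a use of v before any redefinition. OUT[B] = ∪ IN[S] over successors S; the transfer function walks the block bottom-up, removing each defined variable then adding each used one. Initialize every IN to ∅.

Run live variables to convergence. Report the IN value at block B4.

Converged values:
  B0:  IN={a, f}  OUT={b, d, f}
  B1:  IN={b, d, f}  OUT={a, b, d, f}
  B2:  IN={a, b, d, f}  OUT={a, b, d, f}
  B3:  IN={a, b, d, f}  OUT={a, b, d, f}
  B4:  IN={a, b, d}  OUT={a, b, d, f}
  B5:  IN={a, b, d, f}  OUT={a, b, d, f}
  B6:  IN={b, f}  OUT={a, b, f}
  B7:  IN={a, b, f}  OUT={}

Merge at B4: OUT[B4] = IN[B1] ⊔ IN[B5] ⊔ IN[B6] = {a, b, d, f}
Applying B4's transfer function to that OUT value gives IN[B4] (row B4 above).

Answer: {a, b, d}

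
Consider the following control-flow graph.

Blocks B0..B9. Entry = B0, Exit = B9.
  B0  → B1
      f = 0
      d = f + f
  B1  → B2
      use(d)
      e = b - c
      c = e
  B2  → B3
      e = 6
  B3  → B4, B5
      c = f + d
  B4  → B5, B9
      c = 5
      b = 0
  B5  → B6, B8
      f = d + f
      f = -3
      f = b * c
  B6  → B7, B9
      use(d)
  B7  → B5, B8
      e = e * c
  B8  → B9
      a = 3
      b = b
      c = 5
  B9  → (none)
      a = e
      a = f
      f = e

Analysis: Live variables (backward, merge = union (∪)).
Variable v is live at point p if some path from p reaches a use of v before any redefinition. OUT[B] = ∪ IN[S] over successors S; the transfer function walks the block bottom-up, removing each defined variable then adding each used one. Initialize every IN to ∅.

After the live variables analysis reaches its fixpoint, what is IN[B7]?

Per-block solution:
  B0:  IN={b, c}  OUT={b, c, d, f}
  B1:  IN={b, c, d, f}  OUT={b, d, f}
  B2:  IN={b, d, f}  OUT={b, d, e, f}
  B3:  IN={b, d, e, f}  OUT={b, c, d, e, f}
  B4:  IN={d, e, f}  OUT={b, c, d, e, f}
  B5:  IN={b, c, d, e, f}  OUT={b, c, d, e, f}
  B6:  IN={b, c, d, e, f}  OUT={b, c, d, e, f}
  B7:  IN={b, c, d, e, f}  OUT={b, c, d, e, f}
  B8:  IN={b, e, f}  OUT={e, f}
  B9:  IN={e, f}  OUT={}

Merge at B7: OUT[B7] = IN[B5] ⊔ IN[B8] = {b, c, d, e, f}
Applying B7's transfer function to that OUT value gives IN[B7] (row B7 above).

Answer: {b, c, d, e, f}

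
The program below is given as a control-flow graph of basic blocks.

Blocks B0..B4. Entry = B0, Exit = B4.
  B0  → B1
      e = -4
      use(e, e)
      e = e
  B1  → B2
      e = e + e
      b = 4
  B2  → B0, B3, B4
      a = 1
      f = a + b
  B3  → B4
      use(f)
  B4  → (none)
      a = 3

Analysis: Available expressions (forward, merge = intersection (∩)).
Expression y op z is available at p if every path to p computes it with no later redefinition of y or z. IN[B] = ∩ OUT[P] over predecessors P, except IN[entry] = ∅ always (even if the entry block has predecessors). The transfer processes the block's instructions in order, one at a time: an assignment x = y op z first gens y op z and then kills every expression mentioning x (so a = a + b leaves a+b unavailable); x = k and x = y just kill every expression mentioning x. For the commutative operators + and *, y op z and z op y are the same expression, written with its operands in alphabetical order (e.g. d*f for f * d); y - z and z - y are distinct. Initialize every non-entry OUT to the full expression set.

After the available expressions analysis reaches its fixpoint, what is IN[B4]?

Answer: {a+b}

Trace:
Fixpoint table:
  B0: | IN={} | OUT={}
  B1: | IN={} | OUT={}
  B2: | IN={} | OUT={a+b}
  B3: | IN={a+b} | OUT={a+b}
  B4: | IN={a+b} | OUT={}

Merge at B4: IN[B4] = OUT[B2] ∩ OUT[B3] = {a+b}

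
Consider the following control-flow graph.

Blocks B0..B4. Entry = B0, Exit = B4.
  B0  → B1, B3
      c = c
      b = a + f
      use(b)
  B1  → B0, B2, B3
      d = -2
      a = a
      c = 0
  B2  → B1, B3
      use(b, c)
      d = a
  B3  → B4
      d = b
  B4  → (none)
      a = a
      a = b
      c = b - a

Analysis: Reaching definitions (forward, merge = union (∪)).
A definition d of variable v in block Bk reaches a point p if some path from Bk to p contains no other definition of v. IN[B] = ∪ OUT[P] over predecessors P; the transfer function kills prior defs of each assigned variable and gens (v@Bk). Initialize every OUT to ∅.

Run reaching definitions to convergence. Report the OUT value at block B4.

Fixpoint table:
  B0:  IN={a@B1, b@B0, c@B1, d@B1}  OUT={a@B1, b@B0, c@B0, d@B1}
  B1:  IN={a@B1, b@B0, c@B0, c@B1, d@B1, d@B2}  OUT={a@B1, b@B0, c@B1, d@B1}
  B2:  IN={a@B1, b@B0, c@B1, d@B1}  OUT={a@B1, b@B0, c@B1, d@B2}
  B3:  IN={a@B1, b@B0, c@B0, c@B1, d@B1, d@B2}  OUT={a@B1, b@B0, c@B0, c@B1, d@B3}
  B4:  IN={a@B1, b@B0, c@B0, c@B1, d@B3}  OUT={a@B4, b@B0, c@B4, d@B3}

Merge at B4: IN[B4] = OUT[B3] = {a@B1, b@B0, c@B0, c@B1, d@B3}
Applying B4's transfer function to that IN value gives OUT[B4] (row B4 above).

Answer: {a@B4, b@B0, c@B4, d@B3}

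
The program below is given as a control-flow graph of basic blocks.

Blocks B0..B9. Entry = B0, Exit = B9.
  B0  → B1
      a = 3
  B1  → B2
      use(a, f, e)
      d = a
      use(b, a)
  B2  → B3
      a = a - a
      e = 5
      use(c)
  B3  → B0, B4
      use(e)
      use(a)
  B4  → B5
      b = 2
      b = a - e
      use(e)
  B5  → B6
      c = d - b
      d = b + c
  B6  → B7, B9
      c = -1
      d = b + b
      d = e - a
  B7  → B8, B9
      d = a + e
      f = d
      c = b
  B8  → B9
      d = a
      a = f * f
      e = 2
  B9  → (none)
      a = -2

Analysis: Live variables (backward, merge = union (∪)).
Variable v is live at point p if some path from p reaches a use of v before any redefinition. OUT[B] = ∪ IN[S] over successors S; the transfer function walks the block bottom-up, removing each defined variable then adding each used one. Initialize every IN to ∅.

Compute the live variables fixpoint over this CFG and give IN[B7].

Answer: {a, b, e}

Working:
Per-block solution:
  B0:  IN={b, c, e, f}  OUT={a, b, c, e, f}
  B1:  IN={a, b, c, e, f}  OUT={a, b, c, d, f}
  B2:  IN={a, b, c, d, f}  OUT={a, b, c, d, e, f}
  B3:  IN={a, b, c, d, e, f}  OUT={a, b, c, d, e, f}
  B4:  IN={a, d, e}  OUT={a, b, d, e}
  B5:  IN={a, b, d, e}  OUT={a, b, e}
  B6:  IN={a, b, e}  OUT={a, b, e}
  B7:  IN={a, b, e}  OUT={a, f}
  B8:  IN={a, f}  OUT={}
  B9:  IN={}  OUT={}

Merge at B7: OUT[B7] = IN[B8] ⊔ IN[B9] = {a, f}
Applying B7's transfer function to that OUT value gives IN[B7] (row B7 above).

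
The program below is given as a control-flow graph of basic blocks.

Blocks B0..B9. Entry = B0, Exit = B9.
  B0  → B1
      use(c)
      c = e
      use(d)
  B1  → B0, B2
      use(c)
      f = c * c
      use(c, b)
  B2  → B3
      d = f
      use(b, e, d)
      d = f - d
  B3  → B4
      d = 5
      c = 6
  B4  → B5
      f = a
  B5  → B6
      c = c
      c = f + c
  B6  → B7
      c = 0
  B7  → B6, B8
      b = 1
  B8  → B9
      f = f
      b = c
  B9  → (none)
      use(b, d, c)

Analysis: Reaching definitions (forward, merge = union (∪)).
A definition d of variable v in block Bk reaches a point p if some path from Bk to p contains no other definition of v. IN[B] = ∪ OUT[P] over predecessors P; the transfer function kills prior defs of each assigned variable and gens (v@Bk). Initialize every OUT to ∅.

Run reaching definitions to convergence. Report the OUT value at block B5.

Answer: {c@B5, d@B3, f@B4}

Trace:
Per-block solution:
  B0:   IN={c@B0, f@B1}   OUT={c@B0, f@B1}
  B1:   IN={c@B0, f@B1}   OUT={c@B0, f@B1}
  B2:   IN={c@B0, f@B1}   OUT={c@B0, d@B2, f@B1}
  B3:   IN={c@B0, d@B2, f@B1}   OUT={c@B3, d@B3, f@B1}
  B4:   IN={c@B3, d@B3, f@B1}   OUT={c@B3, d@B3, f@B4}
  B5:   IN={c@B3, d@B3, f@B4}   OUT={c@B5, d@B3, f@B4}
  B6:   IN={b@B7, c@B5, c@B6, d@B3, f@B4}   OUT={b@B7, c@B6, d@B3, f@B4}
  B7:   IN={b@B7, c@B6, d@B3, f@B4}   OUT={b@B7, c@B6, d@B3, f@B4}
  B8:   IN={b@B7, c@B6, d@B3, f@B4}   OUT={b@B8, c@B6, d@B3, f@B8}
  B9:   IN={b@B8, c@B6, d@B3, f@B8}   OUT={b@B8, c@B6, d@B3, f@B8}

Merge at B5: IN[B5] = OUT[B4] = {c@B3, d@B3, f@B4}
Applying B5's transfer function to that IN value gives OUT[B5] (row B5 above).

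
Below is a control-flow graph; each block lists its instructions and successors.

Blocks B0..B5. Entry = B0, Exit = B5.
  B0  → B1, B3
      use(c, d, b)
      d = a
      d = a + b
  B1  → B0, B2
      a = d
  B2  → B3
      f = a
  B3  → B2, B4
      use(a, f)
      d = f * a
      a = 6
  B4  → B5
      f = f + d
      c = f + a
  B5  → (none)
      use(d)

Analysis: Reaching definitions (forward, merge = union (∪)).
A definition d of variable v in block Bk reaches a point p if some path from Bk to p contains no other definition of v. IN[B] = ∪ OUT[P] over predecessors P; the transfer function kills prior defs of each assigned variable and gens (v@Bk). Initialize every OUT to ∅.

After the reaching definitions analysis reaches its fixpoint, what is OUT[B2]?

Answer: {a@B1, a@B3, d@B0, d@B3, f@B2}

Trace:
Converged values:
  B0:  IN={a@B1, d@B0}  OUT={a@B1, d@B0}
  B1:  IN={a@B1, d@B0}  OUT={a@B1, d@B0}
  B2:  IN={a@B1, a@B3, d@B0, d@B3, f@B2}  OUT={a@B1, a@B3, d@B0, d@B3, f@B2}
  B3:  IN={a@B1, a@B3, d@B0, d@B3, f@B2}  OUT={a@B3, d@B3, f@B2}
  B4:  IN={a@B3, d@B3, f@B2}  OUT={a@B3, c@B4, d@B3, f@B4}
  B5:  IN={a@B3, c@B4, d@B3, f@B4}  OUT={a@B3, c@B4, d@B3, f@B4}

Merge at B2: IN[B2] = OUT[B1] ⊔ OUT[B3] = {a@B1, a@B3, d@B0, d@B3, f@B2}
Applying B2's transfer function to that IN value gives OUT[B2] (row B2 above).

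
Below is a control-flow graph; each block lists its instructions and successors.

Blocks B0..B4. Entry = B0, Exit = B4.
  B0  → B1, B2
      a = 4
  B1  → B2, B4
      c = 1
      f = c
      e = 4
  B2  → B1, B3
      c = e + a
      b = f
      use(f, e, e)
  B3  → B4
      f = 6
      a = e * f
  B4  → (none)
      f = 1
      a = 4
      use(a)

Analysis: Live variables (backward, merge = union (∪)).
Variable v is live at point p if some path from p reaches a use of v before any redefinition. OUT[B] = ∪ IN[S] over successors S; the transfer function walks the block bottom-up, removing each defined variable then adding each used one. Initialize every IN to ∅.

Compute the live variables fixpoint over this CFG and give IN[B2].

Per-block solution:
  B0: | IN={e, f} | OUT={a, e, f}
  B1: | IN={a} | OUT={a, e, f}
  B2: | IN={a, e, f} | OUT={a, e}
  B3: | IN={e} | OUT={}
  B4: | IN={} | OUT={}

Merge at B2: OUT[B2] = IN[B1] ⊔ IN[B3] = {a, e}
Applying B2's transfer function to that OUT value gives IN[B2] (row B2 above).

Answer: {a, e, f}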